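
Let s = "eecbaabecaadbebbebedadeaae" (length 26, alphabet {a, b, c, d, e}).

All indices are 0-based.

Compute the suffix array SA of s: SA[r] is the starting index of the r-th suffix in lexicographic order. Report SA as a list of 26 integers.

[4, 9, 23, 5, 10, 20, 24, 3, 14, 12, 15, 6, 17, 8, 2, 19, 11, 21, 25, 22, 13, 16, 7, 1, 18, 0]

sorted suffixes:
  #0 SA[0]=4  'aabecaadbebbebedadeaae'
  #1 SA[1]=9  'aadbebbebedadeaae'
  #2 SA[2]=23  'aae'
  #3 SA[3]=5  'abecaadbebbebedadeaae'
  #4 SA[4]=10  'adbebbebedadeaae'
  #5 SA[5]=20  'adeaae'
  #6 SA[6]=24  'ae'
  #7 SA[7]=3  'baabecaadbebbebedadeaae'
  #8 SA[8]=14  'bbebedadeaae'
  #9 SA[9]=12  'bebbebedadeaae'
  #10 SA[10]=15  'bebedadeaae'
  #11 SA[11]=6  'becaadbebbebedadeaae'
  #12 SA[12]=17  'bedadeaae'
  #13 SA[13]=8  'caadbebbebedadeaae'
  #14 SA[14]=2  'cbaabecaadbebbebedadeaae'
  #15 SA[15]=19  'dadeaae'
  #16 SA[16]=11  'dbebbebedadeaae'
  #17 SA[17]=21  'deaae'
  #18 SA[18]=25  'e'
  #19 SA[19]=22  'eaae'
  #20 SA[20]=13  'ebbebedadeaae'
  #21 SA[21]=16  'ebedadeaae'
  #22 SA[22]=7  'ecaadbebbebedadeaae'
  #23 SA[23]=1  'ecbaabecaadbebbebedadeaae'
  #24 SA[24]=18  'edadeaae'
  #25 SA[25]=0  'eecbaabecaadbebbebedadeaae'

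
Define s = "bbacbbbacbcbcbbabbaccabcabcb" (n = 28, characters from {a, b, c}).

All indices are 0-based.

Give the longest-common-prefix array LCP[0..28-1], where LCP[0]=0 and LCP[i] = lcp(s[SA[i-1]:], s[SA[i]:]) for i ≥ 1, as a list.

[0, 2, 3, 1, 3, 2, 0, 1, 2, 4, 3, 1, 3, 5, 4, 2, 1, 2, 3, 3, 0, 4, 1, 2, 3, 2, 4, 1]

rank→(start, suffix):
  0 → (15, 'abbaccabcabcb')
  1 → (21, 'abcabcb')
  2 → (24, 'abcb')
  3 → (2, 'acbbbacbcbcbbabbaccabcabcb')
  4 → (7, 'acbcbcbbabbaccabcabcb')
  5 → (18, 'accabcabcb')
  6 → (27, 'b')
  7 → (14, 'babbaccabcabcb')
  8 → (1, 'bacbbbacbcbcbbabbaccabcabcb')
  9 → (6, 'bacbcbcbbabbaccabcabcb')
  10 → (17, 'baccabcabcb')
  11 → (13, 'bbabbaccabcabcb')
  12 → (0, 'bbacbbbacbcbcbbabbaccabcabcb')
  13 → (5, 'bbacbcbcbbabbaccabcabcb')
  14 → (16, 'bbaccabcabcb')
  15 → (4, 'bbbacbcbcbbabbaccabcabcb')
  16 → (22, 'bcabcb')
  17 → (25, 'bcb')
  18 → (11, 'bcbbabbaccabcabcb')
  19 → (9, 'bcbcbbabbaccabcabcb')
  20 → (20, 'cabcabcb')
  21 → (23, 'cabcb')
  22 → (26, 'cb')
  23 → (12, 'cbbabbaccabcabcb')
  24 → (3, 'cbbbacbcbcbbabbaccabcabcb')
  25 → (10, 'cbcbbabbaccabcabcb')
  26 → (8, 'cbcbcbbabbaccabcabcb')
  27 → (19, 'ccabcabcb')

SA = [15, 21, 24, 2, 7, 18, 27, 14, 1, 6, 17, 13, 0, 5, 16, 4, 22, 25, 11, 9, 20, 23, 26, 12, 3, 10, 8, 19]
[i] adj suffixes → lcp
  [1] 15/21 → 2 ('ab')
  [2] 21/24 → 3 ('abc')
  [3] 24/2 → 1 ('a')
  [4] 2/7 → 3 ('acb')
  [5] 7/18 → 2 ('ac')
  [6] 18/27 → 0 ('')
  [7] 27/14 → 1 ('b')
  [8] 14/1 → 2 ('ba')
  [9] 1/6 → 4 ('bacb')
  [10] 6/17 → 3 ('bac')
  [11] 17/13 → 1 ('b')
  [12] 13/0 → 3 ('bba')
  [13] 0/5 → 5 ('bbacb')
  [14] 5/16 → 4 ('bbac')
  [15] 16/4 → 2 ('bb')
  [16] 4/22 → 1 ('b')
  [17] 22/25 → 2 ('bc')
  [18] 25/11 → 3 ('bcb')
  [19] 11/9 → 3 ('bcb')
  [20] 9/20 → 0 ('')
  [21] 20/23 → 4 ('cabc')
  [22] 23/26 → 1 ('c')
  [23] 26/12 → 2 ('cb')
  [24] 12/3 → 3 ('cbb')
  [25] 3/10 → 2 ('cb')
  [26] 10/8 → 4 ('cbcb')
  [27] 8/19 → 1 ('c')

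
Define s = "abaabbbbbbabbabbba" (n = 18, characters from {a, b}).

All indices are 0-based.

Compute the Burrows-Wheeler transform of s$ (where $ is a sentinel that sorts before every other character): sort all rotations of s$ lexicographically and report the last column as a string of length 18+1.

abb$bbababbbbaabbba

rank  rotation             last
    0  $abaabbbbbbabbabbba  a
    1  a$abaabbbbbbabbabbb  b
    2  aabbbbbbabbabbba$ab  b
    3  abaabbbbbbabbabbba$  $
    4  abbabbba$abaabbbbbb  b
    5  abbba$abaabbbbbbabb  b
    6  abbbbbbabbabbba$aba  a
    7  ba$abaabbbbbbabbabb  b
    8  baabbbbbbabbabbba$a  a
    9  babbabbba$abaabbbbb  b
   10  babbba$abaabbbbbbab  b
   11  bba$abaabbbbbbabbab  b
   12  bbabbabbba$abaabbbb  b
   13  bbabbba$abaabbbbbba  a
   14  bbba$abaabbbbbbabba  a
   15  bbbabbabbba$abaabbb  b
   16  bbbbabbabbba$abaabb  b
   17  bbbbbabbabbba$abaab  b
   18  bbbbbbabbabbba$abaa  a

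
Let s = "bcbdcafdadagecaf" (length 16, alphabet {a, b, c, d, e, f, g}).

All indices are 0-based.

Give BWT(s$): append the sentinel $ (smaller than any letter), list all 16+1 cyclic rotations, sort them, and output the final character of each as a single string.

rank  rotation           last
    0  $bcbdcafdadagecaf  f
    1  adagecaf$bcbdcafd  d
    2  af$bcbdcafdadagec  c
    3  afdadagecaf$bcbdc  c
    4  agecaf$bcbdcafdad  d
    5  bcbdcafdadagecaf$  $
    6  bdcafdadagecaf$bc  c
    7  caf$bcbdcafdadage  e
    8  cafdadagecaf$bcbd  d
    9  cbdcafdadagecaf$b  b
   10  dadagecaf$bcbdcaf  f
   11  dagecaf$bcbdcafda  a
   12  dcafdadagecaf$bcb  b
   13  ecaf$bcbdcafdadag  g
   14  f$bcbdcafdadageca  a
   15  fdadagecaf$bcbdca  a
   16  gecaf$bcbdcafdada  a

fdccd$cedbfabgaaa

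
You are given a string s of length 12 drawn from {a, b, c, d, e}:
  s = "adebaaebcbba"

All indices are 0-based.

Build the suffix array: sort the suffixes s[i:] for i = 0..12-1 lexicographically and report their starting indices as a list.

rank→(start, suffix):
  0 → (11, 'a')
  1 → (4, 'aaebcbba')
  2 → (0, 'adebaaebcbba')
  3 → (5, 'aebcbba')
  4 → (10, 'ba')
  5 → (3, 'baaebcbba')
  6 → (9, 'bba')
  7 → (7, 'bcbba')
  8 → (8, 'cbba')
  9 → (1, 'debaaebcbba')
  10 → (2, 'ebaaebcbba')
  11 → (6, 'ebcbba')

[11, 4, 0, 5, 10, 3, 9, 7, 8, 1, 2, 6]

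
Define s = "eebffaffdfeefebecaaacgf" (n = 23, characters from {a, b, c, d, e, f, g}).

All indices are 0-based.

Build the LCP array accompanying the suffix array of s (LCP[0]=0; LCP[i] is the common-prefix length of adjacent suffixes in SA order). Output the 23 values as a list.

[0, 2, 1, 1, 0, 1, 0, 1, 0, 0, 2, 1, 1, 2, 1, 0, 1, 1, 1, 2, 1, 2, 0]

rank | idx | suffix
   0 |  17 | aaacgf
   1 |  18 | aacgf
   2 |  19 | acgf
   3 |   5 | affdfeefebecaaacgf
   4 |  14 | becaaacgf
   5 |   2 | bffaffdfeefebecaaacgf
   6 |  16 | caaacgf
   7 |  20 | cgf
   8 |   8 | dfeefebecaaacgf
   9 |  13 | ebecaaacgf
  10 |   1 | ebffaffdfeefebecaaacgf
  11 |  15 | ecaaacgf
  12 |   0 | eebffaffdfeefebecaaacgf
  13 |  10 | eefebecaaacgf
  14 |  11 | efebecaaacgf
  15 |  22 | f
  16 |   4 | faffdfeefebecaaacgf
  17 |   7 | fdfeefebecaaacgf
  18 |  12 | febecaaacgf
  19 |   9 | feefebecaaacgf
  20 |   3 | ffaffdfeefebecaaacgf
  21 |   6 | ffdfeefebecaaacgf
  22 |  21 | gf

SA = [17, 18, 19, 5, 14, 2, 16, 20, 8, 13, 1, 15, 0, 10, 11, 22, 4, 7, 12, 9, 3, 6, 21]
[i] adj suffixes → lcp
  [1] 17/18 → 2 ('aa')
  [2] 18/19 → 1 ('a')
  [3] 19/5 → 1 ('a')
  [4] 5/14 → 0 ('')
  [5] 14/2 → 1 ('b')
  [6] 2/16 → 0 ('')
  [7] 16/20 → 1 ('c')
  [8] 20/8 → 0 ('')
  [9] 8/13 → 0 ('')
  [10] 13/1 → 2 ('eb')
  [11] 1/15 → 1 ('e')
  [12] 15/0 → 1 ('e')
  [13] 0/10 → 2 ('ee')
  [14] 10/11 → 1 ('e')
  [15] 11/22 → 0 ('')
  [16] 22/4 → 1 ('f')
  [17] 4/7 → 1 ('f')
  [18] 7/12 → 1 ('f')
  [19] 12/9 → 2 ('fe')
  [20] 9/3 → 1 ('f')
  [21] 3/6 → 2 ('ff')
  [22] 6/21 → 0 ('')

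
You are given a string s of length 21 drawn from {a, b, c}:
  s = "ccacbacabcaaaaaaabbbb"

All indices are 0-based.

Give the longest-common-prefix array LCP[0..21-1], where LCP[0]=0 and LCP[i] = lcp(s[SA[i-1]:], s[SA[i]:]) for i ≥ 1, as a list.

[0, 6, 5, 4, 3, 2, 1, 2, 1, 2, 0, 1, 1, 2, 3, 1, 0, 2, 2, 1, 1]

rank | idx | suffix
   0 |  10 | aaaaaaabbbb
   1 |  11 | aaaaaabbbb
   2 |  12 | aaaaabbbb
   3 |  13 | aaaabbbb
   4 |  14 | aaabbbb
   5 |  15 | aabbbb
   6 |  16 | abbbb
   7 |   7 | abcaaaaaaabbbb
   8 |   5 | acabcaaaaaaabbbb
   9 |   2 | acbacabcaaaaaaabbbb
  10 |  20 | b
  11 |   4 | bacabcaaaaaaabbbb
  12 |  19 | bb
  13 |  18 | bbb
  14 |  17 | bbbb
  15 |   8 | bcaaaaaaabbbb
  16 |   9 | caaaaaaabbbb
  17 |   6 | cabcaaaaaaabbbb
  18 |   1 | cacbacabcaaaaaaabbbb
  19 |   3 | cbacabcaaaaaaabbbb
  20 |   0 | ccacbacabcaaaaaaabbbb

SA = [10, 11, 12, 13, 14, 15, 16, 7, 5, 2, 20, 4, 19, 18, 17, 8, 9, 6, 1, 3, 0]
[i] adj suffixes → lcp
  [1] 10/11 → 6 ('aaaaaa')
  [2] 11/12 → 5 ('aaaaa')
  [3] 12/13 → 4 ('aaaa')
  [4] 13/14 → 3 ('aaa')
  [5] 14/15 → 2 ('aa')
  [6] 15/16 → 1 ('a')
  [7] 16/7 → 2 ('ab')
  [8] 7/5 → 1 ('a')
  [9] 5/2 → 2 ('ac')
  [10] 2/20 → 0 ('')
  [11] 20/4 → 1 ('b')
  [12] 4/19 → 1 ('b')
  [13] 19/18 → 2 ('bb')
  [14] 18/17 → 3 ('bbb')
  [15] 17/8 → 1 ('b')
  [16] 8/9 → 0 ('')
  [17] 9/6 → 2 ('ca')
  [18] 6/1 → 2 ('ca')
  [19] 1/3 → 1 ('c')
  [20] 3/0 → 1 ('c')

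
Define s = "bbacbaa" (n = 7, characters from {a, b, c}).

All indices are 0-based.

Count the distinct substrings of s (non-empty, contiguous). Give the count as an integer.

rank | idx | suffix
   0 |   6 | a
   1 |   5 | aa
   2 |   2 | acbaa
   3 |   4 | baa
   4 |   1 | bacbaa
   5 |   0 | bbacbaa
   6 |   3 | cbaa

SA = [6, 5, 2, 4, 1, 0, 3]
[i] adj suffixes → lcp
  [1] 6/5 → 1 ('a')
  [2] 5/2 → 1 ('a')
  [3] 2/4 → 0 ('')
  [4] 4/1 → 2 ('ba')
  [5] 1/0 → 1 ('b')
  [6] 0/3 → 0 ('')

n(n+1)/2 = 7·8/2 = 28
Σ LCP = 0 + 1 + 1 + 0 + 2 + 1 + 0 = 5
distinct = 28 − 5 = 23

23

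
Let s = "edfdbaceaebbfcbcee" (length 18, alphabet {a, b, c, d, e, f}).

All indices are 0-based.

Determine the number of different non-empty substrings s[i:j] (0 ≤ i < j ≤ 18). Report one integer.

sorted suffixes:
  #0 SA[0]=5  'aceaebbfcbcee'
  #1 SA[1]=8  'aebbfcbcee'
  #2 SA[2]=4  'baceaebbfcbcee'
  #3 SA[3]=10  'bbfcbcee'
  #4 SA[4]=14  'bcee'
  #5 SA[5]=11  'bfcbcee'
  #6 SA[6]=13  'cbcee'
  #7 SA[7]=6  'ceaebbfcbcee'
  #8 SA[8]=15  'cee'
  #9 SA[9]=3  'dbaceaebbfcbcee'
  #10 SA[10]=1  'dfdbaceaebbfcbcee'
  #11 SA[11]=17  'e'
  #12 SA[12]=7  'eaebbfcbcee'
  #13 SA[13]=9  'ebbfcbcee'
  #14 SA[14]=0  'edfdbaceaebbfcbcee'
  #15 SA[15]=16  'ee'
  #16 SA[16]=12  'fcbcee'
  #17 SA[17]=2  'fdbaceaebbfcbcee'

SA = [5, 8, 4, 10, 14, 11, 13, 6, 15, 3, 1, 17, 7, 9, 0, 16, 12, 2]
i: (SA[i-1],SA[i]) lcp shared
  1: (5,8) 1 'a'
  2: (8,4) 0 ''
  3: (4,10) 1 'b'
  4: (10,14) 1 'b'
  5: (14,11) 1 'b'
  6: (11,13) 0 ''
  7: (13,6) 1 'c'
  8: (6,15) 2 'ce'
  9: (15,3) 0 ''
  10: (3,1) 1 'd'
  11: (1,17) 0 ''
  12: (17,7) 1 'e'
  13: (7,9) 1 'e'
  14: (9,0) 1 'e'
  15: (0,16) 1 'e'
  16: (16,12) 0 ''
  17: (12,2) 1 'f'

n(n+1)/2 = 18·19/2 = 171
Σ LCP = 0 + 1 + 0 + 1 + 1 + 1 + 0 + 1 + 2 + 0 + 1 + 0 + 1 + 1 + 1 + 1 + 0 + 1 = 13
distinct = 171 − 13 = 158

158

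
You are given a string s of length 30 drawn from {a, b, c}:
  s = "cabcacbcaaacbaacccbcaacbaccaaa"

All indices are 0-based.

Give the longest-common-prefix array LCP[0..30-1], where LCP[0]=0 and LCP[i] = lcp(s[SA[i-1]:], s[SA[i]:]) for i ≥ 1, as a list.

[0, 1, 2, 3, 2, 5, 3, 1, 1, 4, 3, 2, 3, 0, 2, 1, 4, 3, 0, 4, 3, 2, 2, 1, 3, 2, 5, 1, 2, 2]

rank→(start, suffix):
  0 → (29, 'a')
  1 → (28, 'aa')
  2 → (27, 'aaa')
  3 → (8, 'aaacbaacccbcaacbaccaaa')
  4 → (9, 'aacbaacccbcaacbaccaaa')
  5 → (20, 'aacbaccaaa')
  6 → (13, 'aacccbcaacbaccaaa')
  7 → (1, 'abcacbcaaacbaacccbcaacbaccaaa')
  8 → (10, 'acbaacccbcaacbaccaaa')
  9 → (21, 'acbaccaaa')
  10 → (4, 'acbcaaacbaacccbcaacbaccaaa')
  11 → (24, 'accaaa')
  12 → (14, 'acccbcaacbaccaaa')
  13 → (12, 'baacccbcaacbaccaaa')
  14 → (23, 'baccaaa')
  15 → (6, 'bcaaacbaacccbcaacbaccaaa')
  16 → (18, 'bcaacbaccaaa')
  17 → (2, 'bcacbcaaacbaacccbcaacbaccaaa')
  18 → (26, 'caaa')
  19 → (7, 'caaacbaacccbcaacbaccaaa')
  20 → (19, 'caacbaccaaa')
  21 → (0, 'cabcacbcaaacbaacccbcaacbaccaaa')
  22 → (3, 'cacbcaaacbaacccbcaacbaccaaa')
  23 → (11, 'cbaacccbcaacbaccaaa')
  24 → (22, 'cbaccaaa')
  25 → (5, 'cbcaaacbaacccbcaacbaccaaa')
  26 → (17, 'cbcaacbaccaaa')
  27 → (25, 'ccaaa')
  28 → (16, 'ccbcaacbaccaaa')
  29 → (15, 'cccbcaacbaccaaa')

SA = [29, 28, 27, 8, 9, 20, 13, 1, 10, 21, 4, 24, 14, 12, 23, 6, 18, 2, 26, 7, 19, 0, 3, 11, 22, 5, 17, 25, 16, 15]
i: (SA[i-1],SA[i]) lcp shared
  1: (29,28) 1 'a'
  2: (28,27) 2 'aa'
  3: (27,8) 3 'aaa'
  4: (8,9) 2 'aa'
  5: (9,20) 5 'aacba'
  6: (20,13) 3 'aac'
  7: (13,1) 1 'a'
  8: (1,10) 1 'a'
  9: (10,21) 4 'acba'
  10: (21,4) 3 'acb'
  11: (4,24) 2 'ac'
  12: (24,14) 3 'acc'
  13: (14,12) 0 ''
  14: (12,23) 2 'ba'
  15: (23,6) 1 'b'
  16: (6,18) 4 'bcaa'
  17: (18,2) 3 'bca'
  18: (2,26) 0 ''
  19: (26,7) 4 'caaa'
  20: (7,19) 3 'caa'
  21: (19,0) 2 'ca'
  22: (0,3) 2 'ca'
  23: (3,11) 1 'c'
  24: (11,22) 3 'cba'
  25: (22,5) 2 'cb'
  26: (5,17) 5 'cbcaa'
  27: (17,25) 1 'c'
  28: (25,16) 2 'cc'
  29: (16,15) 2 'cc'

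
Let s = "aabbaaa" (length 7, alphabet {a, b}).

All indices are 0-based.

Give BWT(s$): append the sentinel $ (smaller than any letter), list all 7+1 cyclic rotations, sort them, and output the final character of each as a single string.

rank  rotation  last
    0  $aabbaaa  a
    1  a$aabbaa  a
    2  aa$aabba  a
    3  aaa$aabb  b
    4  aabbaaa$  $
    5  abbaaa$a  a
    6  baaa$aab  b
    7  bbaaa$aa  a

aaab$aba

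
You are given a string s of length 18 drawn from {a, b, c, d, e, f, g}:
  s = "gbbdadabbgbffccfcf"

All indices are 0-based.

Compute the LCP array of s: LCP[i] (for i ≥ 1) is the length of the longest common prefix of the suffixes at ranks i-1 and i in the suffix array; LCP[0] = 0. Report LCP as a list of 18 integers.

[0, 1, 0, 2, 1, 1, 1, 0, 1, 2, 0, 2, 0, 1, 2, 1, 0, 2]

rank | idx | suffix
   0 |   6 | abbgbffccfcf
   1 |   4 | adabbgbffccfcf
   2 |   1 | bbdadabbgbffccfcf
   3 |   7 | bbgbffccfcf
   4 |   2 | bdadabbgbffccfcf
   5 |  10 | bffccfcf
   6 |   8 | bgbffccfcf
   7 |  13 | ccfcf
   8 |  16 | cf
   9 |  14 | cfcf
  10 |   5 | dabbgbffccfcf
  11 |   3 | dadabbgbffccfcf
  12 |  17 | f
  13 |  12 | fccfcf
  14 |  15 | fcf
  15 |  11 | ffccfcf
  16 |   0 | gbbdadabbgbffccfcf
  17 |   9 | gbffccfcf

SA = [6, 4, 1, 7, 2, 10, 8, 13, 16, 14, 5, 3, 17, 12, 15, 11, 0, 9]
[i] adj suffixes → lcp
  [1] 6/4 → 1 ('a')
  [2] 4/1 → 0 ('')
  [3] 1/7 → 2 ('bb')
  [4] 7/2 → 1 ('b')
  [5] 2/10 → 1 ('b')
  [6] 10/8 → 1 ('b')
  [7] 8/13 → 0 ('')
  [8] 13/16 → 1 ('c')
  [9] 16/14 → 2 ('cf')
  [10] 14/5 → 0 ('')
  [11] 5/3 → 2 ('da')
  [12] 3/17 → 0 ('')
  [13] 17/12 → 1 ('f')
  [14] 12/15 → 2 ('fc')
  [15] 15/11 → 1 ('f')
  [16] 11/0 → 0 ('')
  [17] 0/9 → 2 ('gb')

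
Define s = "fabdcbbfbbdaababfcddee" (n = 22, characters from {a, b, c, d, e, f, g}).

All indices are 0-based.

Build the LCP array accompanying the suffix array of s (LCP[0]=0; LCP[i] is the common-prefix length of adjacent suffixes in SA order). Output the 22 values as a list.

[0, 1, 2, 2, 0, 1, 2, 1, 2, 1, 2, 0, 1, 0, 1, 1, 1, 0, 1, 0, 1, 1]

sorted suffixes:
  #0 SA[0]=11  'aababfcddee'
  #1 SA[1]=12  'ababfcddee'
  #2 SA[2]=1  'abdcbbfbbdaababfcddee'
  #3 SA[3]=14  'abfcddee'
  #4 SA[4]=13  'babfcddee'
  #5 SA[5]=8  'bbdaababfcddee'
  #6 SA[6]=5  'bbfbbdaababfcddee'
  #7 SA[7]=9  'bdaababfcddee'
  #8 SA[8]=2  'bdcbbfbbdaababfcddee'
  #9 SA[9]=6  'bfbbdaababfcddee'
  #10 SA[10]=15  'bfcddee'
  #11 SA[11]=4  'cbbfbbdaababfcddee'
  #12 SA[12]=17  'cddee'
  #13 SA[13]=10  'daababfcddee'
  #14 SA[14]=3  'dcbbfbbdaababfcddee'
  #15 SA[15]=18  'ddee'
  #16 SA[16]=19  'dee'
  #17 SA[17]=21  'e'
  #18 SA[18]=20  'ee'
  #19 SA[19]=0  'fabdcbbfbbdaababfcddee'
  #20 SA[20]=7  'fbbdaababfcddee'
  #21 SA[21]=16  'fcddee'

SA = [11, 12, 1, 14, 13, 8, 5, 9, 2, 6, 15, 4, 17, 10, 3, 18, 19, 21, 20, 0, 7, 16]
i: (SA[i-1],SA[i]) lcp shared
  1: (11,12) 1 'a'
  2: (12,1) 2 'ab'
  3: (1,14) 2 'ab'
  4: (14,13) 0 ''
  5: (13,8) 1 'b'
  6: (8,5) 2 'bb'
  7: (5,9) 1 'b'
  8: (9,2) 2 'bd'
  9: (2,6) 1 'b'
  10: (6,15) 2 'bf'
  11: (15,4) 0 ''
  12: (4,17) 1 'c'
  13: (17,10) 0 ''
  14: (10,3) 1 'd'
  15: (3,18) 1 'd'
  16: (18,19) 1 'd'
  17: (19,21) 0 ''
  18: (21,20) 1 'e'
  19: (20,0) 0 ''
  20: (0,7) 1 'f'
  21: (7,16) 1 'f'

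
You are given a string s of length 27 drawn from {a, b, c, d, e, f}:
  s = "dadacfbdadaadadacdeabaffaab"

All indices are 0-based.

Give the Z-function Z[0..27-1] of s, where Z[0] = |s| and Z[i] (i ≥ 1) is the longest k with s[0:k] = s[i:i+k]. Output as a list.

[27, 0, 2, 0, 0, 0, 0, 4, 0, 2, 0, 0, 5, 0, 2, 0, 0, 1, 0, 0, 0, 0, 0, 0, 0, 0, 0]

Z[0]=27
i=1: fresh scan; Z[1]=0
i=2: fresh scan; Z[2]=2 extend→box=[2,4)
i=3: min(r-i=1, Z[1]=0)=0; Z[3]=0
i=4: fresh scan; Z[4]=0
i=5: fresh scan; Z[5]=0
i=6: fresh scan; Z[6]=0
i=7: fresh scan; Z[7]=4 extend→box=[7,11)
i=8: min(r-i=3, Z[1]=0)=0; Z[8]=0
i=9: min(r-i=2, Z[2]=2)=2; Z[9]=2
i=10: min(r-i=1, Z[3]=0)=0; Z[10]=0
i=11: fresh scan; Z[11]=0
i=12: fresh scan; Z[12]=5 extend→box=[12,17)
i=13: min(r-i=4, Z[1]=0)=0; Z[13]=0
i=14: min(r-i=3, Z[2]=2)=2; Z[14]=2
i=15: min(r-i=2, Z[3]=0)=0; Z[15]=0
i=16: min(r-i=1, Z[4]=0)=0; Z[16]=0
i=17: fresh scan; Z[17]=1 extend→box=[17,18)
i=18: fresh scan; Z[18]=0
i=19: fresh scan; Z[19]=0
i=20: fresh scan; Z[20]=0
i=21: fresh scan; Z[21]=0
i=22: fresh scan; Z[22]=0
i=23: fresh scan; Z[23]=0
i=24: fresh scan; Z[24]=0
i=25: fresh scan; Z[25]=0
i=26: fresh scan; Z[26]=0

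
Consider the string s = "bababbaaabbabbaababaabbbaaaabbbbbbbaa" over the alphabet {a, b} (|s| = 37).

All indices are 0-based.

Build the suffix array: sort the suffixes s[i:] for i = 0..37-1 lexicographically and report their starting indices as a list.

rank | idx | suffix
   0 |  36 | a
   1 |  35 | aa
   2 |  24 | aaaabbbbbbbaa
   3 |   6 | aaabbabbaababaabbbaaaabbbbbbbaa
   4 |  25 | aaabbbbbbbaa
   5 |  14 | aababaabbbaaaabbbbbbbaa
   6 |   7 | aabbabbaababaabbbaaaabbbbbbbaa
   7 |  19 | aabbbaaaabbbbbbbaa
   8 |  26 | aabbbbbbbaa
   9 |  17 | abaabbbaaaabbbbbbbaa
  10 |  15 | ababaabbbaaaabbbbbbbaa
  11 |   1 | ababbaaabbabbaababaabbbaaaabbbbbbbaa
  12 |   3 | abbaaabbabbaababaabbbaaaabbbbbbbaa
  13 |  11 | abbaababaabbbaaaabbbbbbbaa
  14 |   8 | abbabbaababaabbbaaaabbbbbbbaa
  15 |  20 | abbbaaaabbbbbbbaa
  16 |  27 | abbbbbbbaa
  17 |  34 | baa
  18 |  23 | baaaabbbbbbbaa
  19 |   5 | baaabbabbaababaabbbaaaabbbbbbbaa
  20 |  13 | baababaabbbaaaabbbbbbbaa
  21 |  18 | baabbbaaaabbbbbbbaa
  22 |  16 | babaabbbaaaabbbbbbbaa
  23 |   0 | bababbaaabbabbaababaabbbaaaabbbbbbbaa
  24 |   2 | babbaaabbabbaababaabbbaaaabbbbbbbaa
  25 |  10 | babbaababaabbbaaaabbbbbbbaa
  26 |  33 | bbaa
  27 |  22 | bbaaaabbbbbbbaa
  28 |   4 | bbaaabbabbaababaabbbaaaabbbbbbbaa
  29 |  12 | bbaababaabbbaaaabbbbbbbaa
  30 |   9 | bbabbaababaabbbaaaabbbbbbbaa
  31 |  32 | bbbaa
  32 |  21 | bbbaaaabbbbbbbaa
  33 |  31 | bbbbaa
  34 |  30 | bbbbbaa
  35 |  29 | bbbbbbaa
  36 |  28 | bbbbbbbaa

[36, 35, 24, 6, 25, 14, 7, 19, 26, 17, 15, 1, 3, 11, 8, 20, 27, 34, 23, 5, 13, 18, 16, 0, 2, 10, 33, 22, 4, 12, 9, 32, 21, 31, 30, 29, 28]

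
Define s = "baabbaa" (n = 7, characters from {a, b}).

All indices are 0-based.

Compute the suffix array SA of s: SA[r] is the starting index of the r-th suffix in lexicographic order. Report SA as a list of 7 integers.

[6, 5, 1, 2, 4, 0, 3]

rank | idx | suffix
   0 |   6 | a
   1 |   5 | aa
   2 |   1 | aabbaa
   3 |   2 | abbaa
   4 |   4 | baa
   5 |   0 | baabbaa
   6 |   3 | bbaa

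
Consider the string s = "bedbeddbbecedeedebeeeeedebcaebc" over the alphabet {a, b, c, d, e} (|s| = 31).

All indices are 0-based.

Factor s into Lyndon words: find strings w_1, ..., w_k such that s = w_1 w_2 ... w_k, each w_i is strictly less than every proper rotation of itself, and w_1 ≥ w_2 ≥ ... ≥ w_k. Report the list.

emit factor 1: 'bedbedd' (i=0, period=7)
emit factor 2: 'bbecedeedebeeeeedebc' (i=7, period=20)
emit factor 3: 'aebc' (i=27, period=4)

["bedbedd", "bbecedeedebeeeeedebc", "aebc"]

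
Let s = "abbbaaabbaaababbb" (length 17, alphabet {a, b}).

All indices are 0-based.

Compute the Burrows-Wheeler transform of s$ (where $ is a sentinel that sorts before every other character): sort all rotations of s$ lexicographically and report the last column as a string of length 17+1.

bbbaaaab$bbbababaa

rank  rotation            last
    0  $abbbaaabbaaababbb  b
    1  aaababbb$abbbaaabb  b
    2  aaabbaaababbb$abbb  b
    3  aababbb$abbbaaabba  a
    4  aabbaaababbb$abbba  a
    5  ababbb$abbbaaabbaa  a
    6  abbaaababbb$abbbaa  a
    7  abbb$abbbaaabbaaab  b
    8  abbbaaabbaaababbb$  $
    9  b$abbbaaabbaaababb  b
   10  baaababbb$abbbaaab  b
   11  baaabbaaababbb$abb  b
   12  babbb$abbbaaabbaaa  a
   13  bb$abbbaaabbaaabab  b
   14  bbaaababbb$abbbaaa  a
   15  bbaaabbaaababbb$ab  b
   16  bbb$abbbaaabbaaaba  a
   17  bbbaaabbaaababbb$a  a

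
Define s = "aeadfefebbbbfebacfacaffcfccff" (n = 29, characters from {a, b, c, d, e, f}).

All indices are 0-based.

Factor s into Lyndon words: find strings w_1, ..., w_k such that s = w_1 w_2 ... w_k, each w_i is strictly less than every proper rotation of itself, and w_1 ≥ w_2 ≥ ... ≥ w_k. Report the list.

["ae", "adfefebbbbfeb", "acf", "acaffcfccff"]

emit factor 1: 'ae' (i=0, period=2)
emit factor 2: 'adfefebbbbfeb' (i=2, period=13)
emit factor 3: 'acf' (i=15, period=3)
emit factor 4: 'acaffcfccff' (i=18, period=11)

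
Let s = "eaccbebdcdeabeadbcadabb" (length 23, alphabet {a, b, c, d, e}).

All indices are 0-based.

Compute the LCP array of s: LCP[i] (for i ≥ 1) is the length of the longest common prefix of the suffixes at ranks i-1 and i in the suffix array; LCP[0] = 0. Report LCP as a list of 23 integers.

[0, 2, 1, 1, 2, 0, 1, 1, 1, 1, 2, 0, 1, 1, 1, 0, 1, 1, 1, 0, 2, 2, 1]

sorted suffixes:
  #0 SA[0]=20  'abb'
  #1 SA[1]=11  'abeadbcadabb'
  #2 SA[2]=1  'accbebdcdeabeadbcadabb'
  #3 SA[3]=18  'adabb'
  #4 SA[4]=14  'adbcadabb'
  #5 SA[5]=22  'b'
  #6 SA[6]=21  'bb'
  #7 SA[7]=16  'bcadabb'
  #8 SA[8]=6  'bdcdeabeadbcadabb'
  #9 SA[9]=12  'beadbcadabb'
  #10 SA[10]=4  'bebdcdeabeadbcadabb'
  #11 SA[11]=17  'cadabb'
  #12 SA[12]=3  'cbebdcdeabeadbcadabb'
  #13 SA[13]=2  'ccbebdcdeabeadbcadabb'
  #14 SA[14]=8  'cdeabeadbcadabb'
  #15 SA[15]=19  'dabb'
  #16 SA[16]=15  'dbcadabb'
  #17 SA[17]=7  'dcdeabeadbcadabb'
  #18 SA[18]=9  'deabeadbcadabb'
  #19 SA[19]=10  'eabeadbcadabb'
  #20 SA[20]=0  'eaccbebdcdeabeadbcadabb'
  #21 SA[21]=13  'eadbcadabb'
  #22 SA[22]=5  'ebdcdeabeadbcadabb'

SA = [20, 11, 1, 18, 14, 22, 21, 16, 6, 12, 4, 17, 3, 2, 8, 19, 15, 7, 9, 10, 0, 13, 5]
rank  pair      lcp
   1  s[20:],s[11:]  2  'ab'
   2  s[11:],s[1:]  1  'a'
   3  s[1:],s[18:]  1  'a'
   4  s[18:],s[14:]  2  'ad'
   5  s[14:],s[22:]  0  ''
   6  s[22:],s[21:]  1  'b'
   7  s[21:],s[16:]  1  'b'
   8  s[16:],s[6:]  1  'b'
   9  s[6:],s[12:]  1  'b'
  10  s[12:],s[4:]  2  'be'
  11  s[4:],s[17:]  0  ''
  12  s[17:],s[3:]  1  'c'
  13  s[3:],s[2:]  1  'c'
  14  s[2:],s[8:]  1  'c'
  15  s[8:],s[19:]  0  ''
  16  s[19:],s[15:]  1  'd'
  17  s[15:],s[7:]  1  'd'
  18  s[7:],s[9:]  1  'd'
  19  s[9:],s[10:]  0  ''
  20  s[10:],s[0:]  2  'ea'
  21  s[0:],s[13:]  2  'ea'
  22  s[13:],s[5:]  1  'e'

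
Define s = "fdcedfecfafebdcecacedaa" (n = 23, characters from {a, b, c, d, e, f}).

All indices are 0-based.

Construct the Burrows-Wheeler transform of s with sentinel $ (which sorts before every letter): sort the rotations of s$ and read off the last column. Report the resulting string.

rank  rotation                  last
    0  $fdcedfecfafebdcecacedaa  a
    1  a$fdcedfecfafebdcecaceda  a
    2  aa$fdcedfecfafebdcecaced  d
    3  acedaa$fdcedfecfafebdcec  c
    4  afebdcecacedaa$fdcedfecf  f
    5  bdcecacedaa$fdcedfecfafe  e
    6  cacedaa$fdcedfecfafebdce  e
    7  cecacedaa$fdcedfecfafebd  d
    8  cedaa$fdcedfecfafebdceca  a
    9  cedfecfafebdcecacedaa$fd  d
   10  cfafebdcecacedaa$fdcedfe  e
   11  daa$fdcedfecfafebdcecace  e
   12  dcecacedaa$fdcedfecfafeb  b
   13  dcedfecfafebdcecacedaa$f  f
   14  dfecfafebdcecacedaa$fdce  e
   15  ebdcecacedaa$fdcedfecfaf  f
   16  ecacedaa$fdcedfecfafebdc  c
   17  ecfafebdcecacedaa$fdcedf  f
   18  edaa$fdcedfecfafebdcecac  c
   19  edfecfafebdcecacedaa$fdc  c
   20  fafebdcecacedaa$fdcedfec  c
   21  fdcedfecfafebdcecacedaa$  $
   22  febdcecacedaa$fdcedfecfa  a
   23  fecfafebdcecacedaa$fdced  d

aadcfeedadeebfefcfccc$ad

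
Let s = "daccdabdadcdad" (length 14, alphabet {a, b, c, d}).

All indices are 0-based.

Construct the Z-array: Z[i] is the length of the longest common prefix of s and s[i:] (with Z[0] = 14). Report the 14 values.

Z[0]=14
i=1: i≥r, start 0; Z[1]=0
i=2: i≥r, start 0; Z[2]=0
i=3: i≥r, start 0; Z[3]=0
i=4: i≥r, start 0; Z[4]=2 scan→box=[4,6)
i=5: min(r-i=1, Z[1]=0)=0; Z[5]=0
i=6: i≥r, start 0; Z[6]=0
i=7: i≥r, start 0; Z[7]=2 scan→box=[7,9)
i=8: min(r-i=1, Z[1]=0)=0; Z[8]=0
i=9: i≥r, start 0; Z[9]=1 scan→box=[9,10)
i=10: i≥r, start 0; Z[10]=0
i=11: i≥r, start 0; Z[11]=2 scan→box=[11,13)
i=12: min(r-i=1, Z[1]=0)=0; Z[12]=0
i=13: i≥r, start 0; Z[13]=1 scan→box=[13,14)

[14, 0, 0, 0, 2, 0, 0, 2, 0, 1, 0, 2, 0, 1]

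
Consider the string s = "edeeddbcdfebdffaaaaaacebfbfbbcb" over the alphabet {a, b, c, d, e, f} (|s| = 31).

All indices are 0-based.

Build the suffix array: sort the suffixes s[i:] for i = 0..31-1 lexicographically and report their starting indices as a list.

[15, 16, 17, 18, 19, 20, 30, 27, 28, 6, 11, 25, 23, 29, 7, 21, 5, 4, 1, 8, 12, 10, 22, 3, 0, 2, 14, 26, 24, 9, 13]

rank→(start, suffix):
  0 → (15, 'aaaaaacebfbfbbcb')
  1 → (16, 'aaaaacebfbfbbcb')
  2 → (17, 'aaaacebfbfbbcb')
  3 → (18, 'aaacebfbfbbcb')
  4 → (19, 'aacebfbfbbcb')
  5 → (20, 'acebfbfbbcb')
  6 → (30, 'b')
  7 → (27, 'bbcb')
  8 → (28, 'bcb')
  9 → (6, 'bcdfebdffaaaaaacebfbfbbcb')
  10 → (11, 'bdffaaaaaacebfbfbbcb')
  11 → (25, 'bfbbcb')
  12 → (23, 'bfbfbbcb')
  13 → (29, 'cb')
  14 → (7, 'cdfebdffaaaaaacebfbfbbcb')
  15 → (21, 'cebfbfbbcb')
  16 → (5, 'dbcdfebdffaaaaaacebfbfbbcb')
  17 → (4, 'ddbcdfebdffaaaaaacebfbfbbcb')
  18 → (1, 'deeddbcdfebdffaaaaaacebfbfbbcb')
  19 → (8, 'dfebdffaaaaaacebfbfbbcb')
  20 → (12, 'dffaaaaaacebfbfbbcb')
  21 → (10, 'ebdffaaaaaacebfbfbbcb')
  22 → (22, 'ebfbfbbcb')
  23 → (3, 'eddbcdfebdffaaaaaacebfbfbbcb')
  24 → (0, 'edeeddbcdfebdffaaaaaacebfbfbbcb')
  25 → (2, 'eeddbcdfebdffaaaaaacebfbfbbcb')
  26 → (14, 'faaaaaacebfbfbbcb')
  27 → (26, 'fbbcb')
  28 → (24, 'fbfbbcb')
  29 → (9, 'febdffaaaaaacebfbfbbcb')
  30 → (13, 'ffaaaaaacebfbfbbcb')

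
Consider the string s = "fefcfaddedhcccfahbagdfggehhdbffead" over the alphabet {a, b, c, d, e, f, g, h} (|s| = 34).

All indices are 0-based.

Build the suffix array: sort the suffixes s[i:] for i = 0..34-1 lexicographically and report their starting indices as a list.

rank | idx | suffix
   0 |  32 | ad
   1 |   5 | addedhcccfahbagdfggehhdbffead
   2 |  18 | agdfggehhdbffead
   3 |  15 | ahbagdfggehhdbffead
   4 |  17 | bagdfggehhdbffead
   5 |  28 | bffead
   6 |  11 | cccfahbagdfggehhdbffead
   7 |  12 | ccfahbagdfggehhdbffead
   8 |   3 | cfaddedhcccfahbagdfggehhdbffead
   9 |  13 | cfahbagdfggehhdbffead
  10 |  33 | d
  11 |  27 | dbffead
  12 |   6 | ddedhcccfahbagdfggehhdbffead
  13 |   7 | dedhcccfahbagdfggehhdbffead
  14 |  20 | dfggehhdbffead
  15 |   9 | dhcccfahbagdfggehhdbffead
  16 |  31 | ead
  17 |   8 | edhcccfahbagdfggehhdbffead
  18 |   1 | efcfaddedhcccfahbagdfggehhdbffead
  19 |  24 | ehhdbffead
  20 |   4 | faddedhcccfahbagdfggehhdbffead
  21 |  14 | fahbagdfggehhdbffead
  22 |   2 | fcfaddedhcccfahbagdfggehhdbffead
  23 |  30 | fead
  24 |   0 | fefcfaddedhcccfahbagdfggehhdbffead
  25 |  29 | ffead
  26 |  21 | fggehhdbffead
  27 |  19 | gdfggehhdbffead
  28 |  23 | gehhdbffead
  29 |  22 | ggehhdbffead
  30 |  16 | hbagdfggehhdbffead
  31 |  10 | hcccfahbagdfggehhdbffead
  32 |  26 | hdbffead
  33 |  25 | hhdbffead

[32, 5, 18, 15, 17, 28, 11, 12, 3, 13, 33, 27, 6, 7, 20, 9, 31, 8, 1, 24, 4, 14, 2, 30, 0, 29, 21, 19, 23, 22, 16, 10, 26, 25]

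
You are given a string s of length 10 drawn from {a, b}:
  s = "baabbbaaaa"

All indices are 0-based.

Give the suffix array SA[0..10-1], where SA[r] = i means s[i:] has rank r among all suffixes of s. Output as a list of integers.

sorted suffixes:
  #0 SA[0]=9  'a'
  #1 SA[1]=8  'aa'
  #2 SA[2]=7  'aaa'
  #3 SA[3]=6  'aaaa'
  #4 SA[4]=1  'aabbbaaaa'
  #5 SA[5]=2  'abbbaaaa'
  #6 SA[6]=5  'baaaa'
  #7 SA[7]=0  'baabbbaaaa'
  #8 SA[8]=4  'bbaaaa'
  #9 SA[9]=3  'bbbaaaa'

[9, 8, 7, 6, 1, 2, 5, 0, 4, 3]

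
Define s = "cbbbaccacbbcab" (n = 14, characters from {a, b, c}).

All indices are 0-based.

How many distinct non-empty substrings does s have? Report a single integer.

sorted suffixes:
  #0 SA[0]=12  'ab'
  #1 SA[1]=7  'acbbcab'
  #2 SA[2]=4  'accacbbcab'
  #3 SA[3]=13  'b'
  #4 SA[4]=3  'baccacbbcab'
  #5 SA[5]=2  'bbaccacbbcab'
  #6 SA[6]=1  'bbbaccacbbcab'
  #7 SA[7]=9  'bbcab'
  #8 SA[8]=10  'bcab'
  #9 SA[9]=11  'cab'
  #10 SA[10]=6  'cacbbcab'
  #11 SA[11]=0  'cbbbaccacbbcab'
  #12 SA[12]=8  'cbbcab'
  #13 SA[13]=5  'ccacbbcab'

SA = [12, 7, 4, 13, 3, 2, 1, 9, 10, 11, 6, 0, 8, 5]
[i] adj suffixes → lcp
  [1] 12/7 → 1 ('a')
  [2] 7/4 → 2 ('ac')
  [3] 4/13 → 0 ('')
  [4] 13/3 → 1 ('b')
  [5] 3/2 → 1 ('b')
  [6] 2/1 → 2 ('bb')
  [7] 1/9 → 2 ('bb')
  [8] 9/10 → 1 ('b')
  [9] 10/11 → 0 ('')
  [10] 11/6 → 2 ('ca')
  [11] 6/0 → 1 ('c')
  [12] 0/8 → 3 ('cbb')
  [13] 8/5 → 1 ('c')

n(n+1)/2 = 14·15/2 = 105
Σ LCP = 0 + 1 + 2 + 0 + 1 + 1 + 2 + 2 + 1 + 0 + 2 + 1 + 3 + 1 = 17
distinct = 105 − 17 = 88

88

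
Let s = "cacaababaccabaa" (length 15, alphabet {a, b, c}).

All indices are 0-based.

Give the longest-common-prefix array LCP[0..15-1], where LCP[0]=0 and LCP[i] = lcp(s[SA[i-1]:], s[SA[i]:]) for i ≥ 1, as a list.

rank | idx | suffix
   0 |  14 | a
   1 |  13 | aa
   2 |   3 | aababaccabaa
   3 |  11 | abaa
   4 |   4 | ababaccabaa
   5 |   6 | abaccabaa
   6 |   1 | acaababaccabaa
   7 |   8 | accabaa
   8 |  12 | baa
   9 |   5 | babaccabaa
  10 |   7 | baccabaa
  11 |   2 | caababaccabaa
  12 |  10 | cabaa
  13 |   0 | cacaababaccabaa
  14 |   9 | ccabaa

SA = [14, 13, 3, 11, 4, 6, 1, 8, 12, 5, 7, 2, 10, 0, 9]
[i] adj suffixes → lcp
  [1] 14/13 → 1 ('a')
  [2] 13/3 → 2 ('aa')
  [3] 3/11 → 1 ('a')
  [4] 11/4 → 3 ('aba')
  [5] 4/6 → 3 ('aba')
  [6] 6/1 → 1 ('a')
  [7] 1/8 → 2 ('ac')
  [8] 8/12 → 0 ('')
  [9] 12/5 → 2 ('ba')
  [10] 5/7 → 2 ('ba')
  [11] 7/2 → 0 ('')
  [12] 2/10 → 2 ('ca')
  [13] 10/0 → 2 ('ca')
  [14] 0/9 → 1 ('c')

[0, 1, 2, 1, 3, 3, 1, 2, 0, 2, 2, 0, 2, 2, 1]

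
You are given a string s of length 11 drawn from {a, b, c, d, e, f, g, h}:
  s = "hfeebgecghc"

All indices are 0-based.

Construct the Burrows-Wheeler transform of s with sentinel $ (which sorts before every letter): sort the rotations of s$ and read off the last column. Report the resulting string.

ceheegfhbcg$

rank  rotation      last
    0  $hfeebgecghc  c
    1  bgecghc$hfee  e
    2  c$hfeebgecgh  h
    3  cghc$hfeebge  e
    4  ebgecghc$hfe  e
    5  ecghc$hfeebg  g
    6  eebgecghc$hf  f
    7  feebgecghc$h  h
    8  gecghc$hfeeb  b
    9  ghc$hfeebgec  c
   10  hc$hfeebgecg  g
   11  hfeebgecghc$  $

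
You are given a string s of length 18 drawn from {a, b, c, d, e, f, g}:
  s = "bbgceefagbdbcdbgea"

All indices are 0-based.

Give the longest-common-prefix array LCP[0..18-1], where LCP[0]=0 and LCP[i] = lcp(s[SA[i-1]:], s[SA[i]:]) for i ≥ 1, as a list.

[0, 1, 0, 1, 1, 1, 2, 0, 1, 0, 2, 0, 1, 1, 0, 0, 1, 1]

rank | idx | suffix
   0 |  17 | a
   1 |   7 | agbdbcdbgea
   2 |   0 | bbgceefagbdbcdbgea
   3 |  11 | bcdbgea
   4 |   9 | bdbcdbgea
   5 |   1 | bgceefagbdbcdbgea
   6 |  14 | bgea
   7 |  12 | cdbgea
   8 |   3 | ceefagbdbcdbgea
   9 |  10 | dbcdbgea
  10 |  13 | dbgea
  11 |  16 | ea
  12 |   4 | eefagbdbcdbgea
  13 |   5 | efagbdbcdbgea
  14 |   6 | fagbdbcdbgea
  15 |   8 | gbdbcdbgea
  16 |   2 | gceefagbdbcdbgea
  17 |  15 | gea

SA = [17, 7, 0, 11, 9, 1, 14, 12, 3, 10, 13, 16, 4, 5, 6, 8, 2, 15]
i: (SA[i-1],SA[i]) lcp shared
  1: (17,7) 1 'a'
  2: (7,0) 0 ''
  3: (0,11) 1 'b'
  4: (11,9) 1 'b'
  5: (9,1) 1 'b'
  6: (1,14) 2 'bg'
  7: (14,12) 0 ''
  8: (12,3) 1 'c'
  9: (3,10) 0 ''
  10: (10,13) 2 'db'
  11: (13,16) 0 ''
  12: (16,4) 1 'e'
  13: (4,5) 1 'e'
  14: (5,6) 0 ''
  15: (6,8) 0 ''
  16: (8,2) 1 'g'
  17: (2,15) 1 'g'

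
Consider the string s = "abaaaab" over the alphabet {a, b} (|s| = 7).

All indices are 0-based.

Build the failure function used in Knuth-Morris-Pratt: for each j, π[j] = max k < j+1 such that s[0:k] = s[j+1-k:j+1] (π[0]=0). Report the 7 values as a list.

[0, 0, 1, 1, 1, 1, 2]

π[0] = 0
j=1 s[j]='b': π[1]=0 (border '')
j=2 s[j]='a': π[2]=1 (border 'a')
j=3 s[j]='a': k: 1→0; π[3]=1 (border 'a')
j=4 s[j]='a': k: 1→0; π[4]=1 (border 'a')
j=5 s[j]='a': k: 1→0; π[5]=1 (border 'a')
j=6 s[j]='b': π[6]=2 (border 'ab')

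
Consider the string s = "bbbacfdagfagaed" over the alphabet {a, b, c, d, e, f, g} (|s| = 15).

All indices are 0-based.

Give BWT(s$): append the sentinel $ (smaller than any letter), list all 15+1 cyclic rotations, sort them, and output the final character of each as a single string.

dbgfdbb$aefagcaa

rank  rotation          last
    0  $bbbacfdagfagaed  d
    1  acfdagfagaed$bbb  b
    2  aed$bbbacfdagfag  g
    3  agaed$bbbacfdagf  f
    4  agfagaed$bbbacfd  d
    5  bacfdagfagaed$bb  b
    6  bbacfdagfagaed$b  b
    7  bbbacfdagfagaed$  $
    8  cfdagfagaed$bbba  a
    9  d$bbbacfdagfagae  e
   10  dagfagaed$bbbacf  f
   11  ed$bbbacfdagfaga  a
   12  fagaed$bbbacfdag  g
   13  fdagfagaed$bbbac  c
   14  gaed$bbbacfdagfa  a
   15  gfagaed$bbbacfda  a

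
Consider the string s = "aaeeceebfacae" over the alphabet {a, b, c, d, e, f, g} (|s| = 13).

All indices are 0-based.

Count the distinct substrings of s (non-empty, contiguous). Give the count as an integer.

81

sorted suffixes:
  #0 SA[0]=0  'aaeeceebfacae'
  #1 SA[1]=9  'acae'
  #2 SA[2]=11  'ae'
  #3 SA[3]=1  'aeeceebfacae'
  #4 SA[4]=7  'bfacae'
  #5 SA[5]=10  'cae'
  #6 SA[6]=4  'ceebfacae'
  #7 SA[7]=12  'e'
  #8 SA[8]=6  'ebfacae'
  #9 SA[9]=3  'eceebfacae'
  #10 SA[10]=5  'eebfacae'
  #11 SA[11]=2  'eeceebfacae'
  #12 SA[12]=8  'facae'

SA = [0, 9, 11, 1, 7, 10, 4, 12, 6, 3, 5, 2, 8]
i: (SA[i-1],SA[i]) lcp shared
  1: (0,9) 1 'a'
  2: (9,11) 1 'a'
  3: (11,1) 2 'ae'
  4: (1,7) 0 ''
  5: (7,10) 0 ''
  6: (10,4) 1 'c'
  7: (4,12) 0 ''
  8: (12,6) 1 'e'
  9: (6,3) 1 'e'
  10: (3,5) 1 'e'
  11: (5,2) 2 'ee'
  12: (2,8) 0 ''

n(n+1)/2 = 13·14/2 = 91
Σ LCP = 0 + 1 + 1 + 2 + 0 + 0 + 1 + 0 + 1 + 1 + 1 + 2 + 0 = 10
distinct = 91 − 10 = 81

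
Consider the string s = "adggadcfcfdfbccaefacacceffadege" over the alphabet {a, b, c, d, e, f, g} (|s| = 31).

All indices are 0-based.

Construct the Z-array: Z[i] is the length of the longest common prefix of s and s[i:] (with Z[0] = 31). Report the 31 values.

Z[0]=31
i=1: outside box; Z[1]=0
i=2: outside box; Z[2]=0
i=3: outside box; Z[3]=0
i=4: outside box; Z[4]=2 scan→box=[4,6)
i=5: min(r-i=1, Z[1]=0)=0; Z[5]=0
i=6: outside box; Z[6]=0
i=7: outside box; Z[7]=0
i=8: outside box; Z[8]=0
i=9: outside box; Z[9]=0
i=10: outside box; Z[10]=0
i=11: outside box; Z[11]=0
i=12: outside box; Z[12]=0
i=13: outside box; Z[13]=0
i=14: outside box; Z[14]=0
i=15: outside box; Z[15]=1 scan→box=[15,16)
i=16: outside box; Z[16]=0
i=17: outside box; Z[17]=0
i=18: outside box; Z[18]=1 scan→box=[18,19)
i=19: outside box; Z[19]=0
i=20: outside box; Z[20]=1 scan→box=[20,21)
i=21: outside box; Z[21]=0
i=22: outside box; Z[22]=0
i=23: outside box; Z[23]=0
i=24: outside box; Z[24]=0
i=25: outside box; Z[25]=0
i=26: outside box; Z[26]=2 scan→box=[26,28)
i=27: min(r-i=1, Z[1]=0)=0; Z[27]=0
i=28: outside box; Z[28]=0
i=29: outside box; Z[29]=0
i=30: outside box; Z[30]=0

[31, 0, 0, 0, 2, 0, 0, 0, 0, 0, 0, 0, 0, 0, 0, 1, 0, 0, 1, 0, 1, 0, 0, 0, 0, 0, 2, 0, 0, 0, 0]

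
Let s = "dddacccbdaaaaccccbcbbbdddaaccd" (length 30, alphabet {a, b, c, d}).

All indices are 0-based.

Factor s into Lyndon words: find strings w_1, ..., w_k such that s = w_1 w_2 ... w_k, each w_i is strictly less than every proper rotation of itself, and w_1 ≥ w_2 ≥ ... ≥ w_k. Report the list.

["d", "d", "d", "acccbd", "aaaaccccbcbbbdddaaccd"]

emit factor 1: 'd' (i=0, period=1)
emit factor 2: 'd' (i=1, period=1)
emit factor 3: 'd' (i=2, period=1)
emit factor 4: 'acccbd' (i=3, period=6)
emit factor 5: 'aaaaccccbcbbbdddaaccd' (i=9, period=21)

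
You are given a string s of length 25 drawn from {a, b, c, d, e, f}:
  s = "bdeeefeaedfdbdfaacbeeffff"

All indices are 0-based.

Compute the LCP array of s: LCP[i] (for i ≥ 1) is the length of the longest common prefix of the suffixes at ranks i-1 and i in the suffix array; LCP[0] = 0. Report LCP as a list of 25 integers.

[0, 1, 1, 0, 2, 1, 0, 0, 1, 1, 2, 0, 1, 1, 2, 3, 1, 2, 0, 1, 1, 1, 1, 2, 3]

rank→(start, suffix):
  0 → (15, 'aacbeeffff')
  1 → (16, 'acbeeffff')
  2 → (7, 'aedfdbdfaacbeeffff')
  3 → (0, 'bdeeefeaedfdbdfaacbeeffff')
  4 → (12, 'bdfaacbeeffff')
  5 → (18, 'beeffff')
  6 → (17, 'cbeeffff')
  7 → (11, 'dbdfaacbeeffff')
  8 → (1, 'deeefeaedfdbdfaacbeeffff')
  9 → (13, 'dfaacbeeffff')
  10 → (9, 'dfdbdfaacbeeffff')
  11 → (6, 'eaedfdbdfaacbeeffff')
  12 → (8, 'edfdbdfaacbeeffff')
  13 → (2, 'eeefeaedfdbdfaacbeeffff')
  14 → (3, 'eefeaedfdbdfaacbeeffff')
  15 → (19, 'eeffff')
  16 → (4, 'efeaedfdbdfaacbeeffff')
  17 → (20, 'effff')
  18 → (24, 'f')
  19 → (14, 'faacbeeffff')
  20 → (10, 'fdbdfaacbeeffff')
  21 → (5, 'feaedfdbdfaacbeeffff')
  22 → (23, 'ff')
  23 → (22, 'fff')
  24 → (21, 'ffff')

SA = [15, 16, 7, 0, 12, 18, 17, 11, 1, 13, 9, 6, 8, 2, 3, 19, 4, 20, 24, 14, 10, 5, 23, 22, 21]
rank  pair      lcp
   1  s[15:],s[16:]  1  'a'
   2  s[16:],s[7:]  1  'a'
   3  s[7:],s[0:]  0  ''
   4  s[0:],s[12:]  2  'bd'
   5  s[12:],s[18:]  1  'b'
   6  s[18:],s[17:]  0  ''
   7  s[17:],s[11:]  0  ''
   8  s[11:],s[1:]  1  'd'
   9  s[1:],s[13:]  1  'd'
  10  s[13:],s[9:]  2  'df'
  11  s[9:],s[6:]  0  ''
  12  s[6:],s[8:]  1  'e'
  13  s[8:],s[2:]  1  'e'
  14  s[2:],s[3:]  2  'ee'
  15  s[3:],s[19:]  3  'eef'
  16  s[19:],s[4:]  1  'e'
  17  s[4:],s[20:]  2  'ef'
  18  s[20:],s[24:]  0  ''
  19  s[24:],s[14:]  1  'f'
  20  s[14:],s[10:]  1  'f'
  21  s[10:],s[5:]  1  'f'
  22  s[5:],s[23:]  1  'f'
  23  s[23:],s[22:]  2  'ff'
  24  s[22:],s[21:]  3  'fff'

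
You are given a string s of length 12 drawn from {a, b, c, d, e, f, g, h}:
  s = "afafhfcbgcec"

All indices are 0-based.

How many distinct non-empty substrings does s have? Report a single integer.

sorted suffixes:
  #0 SA[0]=0  'afafhfcbgcec'
  #1 SA[1]=2  'afhfcbgcec'
  #2 SA[2]=7  'bgcec'
  #3 SA[3]=11  'c'
  #4 SA[4]=6  'cbgcec'
  #5 SA[5]=9  'cec'
  #6 SA[6]=10  'ec'
  #7 SA[7]=1  'fafhfcbgcec'
  #8 SA[8]=5  'fcbgcec'
  #9 SA[9]=3  'fhfcbgcec'
  #10 SA[10]=8  'gcec'
  #11 SA[11]=4  'hfcbgcec'

SA = [0, 2, 7, 11, 6, 9, 10, 1, 5, 3, 8, 4]
rank  pair      lcp
   1  s[0:],s[2:]  2  'af'
   2  s[2:],s[7:]  0  ''
   3  s[7:],s[11:]  0  ''
   4  s[11:],s[6:]  1  'c'
   5  s[6:],s[9:]  1  'c'
   6  s[9:],s[10:]  0  ''
   7  s[10:],s[1:]  0  ''
   8  s[1:],s[5:]  1  'f'
   9  s[5:],s[3:]  1  'f'
  10  s[3:],s[8:]  0  ''
  11  s[8:],s[4:]  0  ''

n(n+1)/2 = 12·13/2 = 78
Σ LCP = 0 + 2 + 0 + 0 + 1 + 1 + 0 + 0 + 1 + 1 + 0 + 0 = 6
distinct = 78 − 6 = 72

72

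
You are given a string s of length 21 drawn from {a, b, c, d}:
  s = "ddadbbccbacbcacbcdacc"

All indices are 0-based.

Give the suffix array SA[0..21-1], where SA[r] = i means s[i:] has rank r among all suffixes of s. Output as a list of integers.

[9, 13, 18, 2, 8, 4, 11, 5, 15, 20, 12, 7, 10, 14, 19, 6, 16, 17, 1, 3, 0]

rank→(start, suffix):
  0 → (9, 'acbcacbcdacc')
  1 → (13, 'acbcdacc')
  2 → (18, 'acc')
  3 → (2, 'adbbccbacbcacbcdacc')
  4 → (8, 'bacbcacbcdacc')
  5 → (4, 'bbccbacbcacbcdacc')
  6 → (11, 'bcacbcdacc')
  7 → (5, 'bccbacbcacbcdacc')
  8 → (15, 'bcdacc')
  9 → (20, 'c')
  10 → (12, 'cacbcdacc')
  11 → (7, 'cbacbcacbcdacc')
  12 → (10, 'cbcacbcdacc')
  13 → (14, 'cbcdacc')
  14 → (19, 'cc')
  15 → (6, 'ccbacbcacbcdacc')
  16 → (16, 'cdacc')
  17 → (17, 'dacc')
  18 → (1, 'dadbbccbacbcacbcdacc')
  19 → (3, 'dbbccbacbcacbcdacc')
  20 → (0, 'ddadbbccbacbcacbcdacc')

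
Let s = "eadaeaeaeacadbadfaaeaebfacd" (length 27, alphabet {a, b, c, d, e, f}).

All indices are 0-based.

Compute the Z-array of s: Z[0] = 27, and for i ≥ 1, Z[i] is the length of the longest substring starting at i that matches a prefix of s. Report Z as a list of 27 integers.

Z[0]=27
i=1: fresh scan; Z[1]=0
i=2: fresh scan; Z[2]=0
i=3: fresh scan; Z[3]=0
i=4: fresh scan; Z[4]=2 scan→box=[4,6)
i=5: min(r-i=1, Z[1]=0)=0; Z[5]=0
i=6: fresh scan; Z[6]=2 scan→box=[6,8)
i=7: min(r-i=1, Z[1]=0)=0; Z[7]=0
i=8: fresh scan; Z[8]=2 scan→box=[8,10)
i=9: min(r-i=1, Z[1]=0)=0; Z[9]=0
i=10: fresh scan; Z[10]=0
i=11: fresh scan; Z[11]=0
i=12: fresh scan; Z[12]=0
i=13: fresh scan; Z[13]=0
i=14: fresh scan; Z[14]=0
i=15: fresh scan; Z[15]=0
i=16: fresh scan; Z[16]=0
i=17: fresh scan; Z[17]=0
i=18: fresh scan; Z[18]=0
i=19: fresh scan; Z[19]=2 scan→box=[19,21)
i=20: min(r-i=1, Z[1]=0)=0; Z[20]=0
i=21: fresh scan; Z[21]=1 scan→box=[21,22)
i=22: fresh scan; Z[22]=0
i=23: fresh scan; Z[23]=0
i=24: fresh scan; Z[24]=0
i=25: fresh scan; Z[25]=0
i=26: fresh scan; Z[26]=0

[27, 0, 0, 0, 2, 0, 2, 0, 2, 0, 0, 0, 0, 0, 0, 0, 0, 0, 0, 2, 0, 1, 0, 0, 0, 0, 0]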